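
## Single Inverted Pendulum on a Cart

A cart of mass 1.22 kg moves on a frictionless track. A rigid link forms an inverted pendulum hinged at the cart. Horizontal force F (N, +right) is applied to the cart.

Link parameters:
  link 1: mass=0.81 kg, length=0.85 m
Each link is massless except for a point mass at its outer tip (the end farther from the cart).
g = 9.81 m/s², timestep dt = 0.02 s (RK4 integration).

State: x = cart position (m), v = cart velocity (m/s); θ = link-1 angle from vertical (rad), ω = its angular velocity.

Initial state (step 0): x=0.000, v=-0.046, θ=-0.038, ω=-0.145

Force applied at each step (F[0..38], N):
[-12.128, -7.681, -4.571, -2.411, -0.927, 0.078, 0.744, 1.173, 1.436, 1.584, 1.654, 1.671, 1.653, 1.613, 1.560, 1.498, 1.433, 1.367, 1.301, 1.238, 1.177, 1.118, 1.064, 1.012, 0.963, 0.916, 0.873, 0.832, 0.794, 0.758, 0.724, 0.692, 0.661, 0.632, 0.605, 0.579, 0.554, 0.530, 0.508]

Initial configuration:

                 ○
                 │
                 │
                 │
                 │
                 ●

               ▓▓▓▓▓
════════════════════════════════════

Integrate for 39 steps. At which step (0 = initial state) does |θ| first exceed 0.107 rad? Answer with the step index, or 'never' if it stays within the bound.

apply F[0]=-12.128 → step 1: x=-0.003, v=-0.240, θ=-0.039, ω=0.074
apply F[1]=-7.681 → step 2: x=-0.009, v=-0.361, θ=-0.036, ω=0.207
apply F[2]=-4.571 → step 3: x=-0.017, v=-0.431, θ=-0.031, ω=0.282
apply F[3]=-2.411 → step 4: x=-0.026, v=-0.467, θ=-0.025, ω=0.318
apply F[4]=-0.927 → step 5: x=-0.035, v=-0.479, θ=-0.019, ω=0.328
apply F[5]=+0.078 → step 6: x=-0.045, v=-0.476, θ=-0.012, ω=0.320
apply F[6]=+0.744 → step 7: x=-0.054, v=-0.463, θ=-0.006, ω=0.302
apply F[7]=+1.173 → step 8: x=-0.063, v=-0.443, θ=-0.000, ω=0.279
apply F[8]=+1.436 → step 9: x=-0.072, v=-0.420, θ=0.005, ω=0.252
apply F[9]=+1.584 → step 10: x=-0.080, v=-0.395, θ=0.010, ω=0.224
apply F[10]=+1.654 → step 11: x=-0.088, v=-0.369, θ=0.014, ω=0.197
apply F[11]=+1.671 → step 12: x=-0.095, v=-0.344, θ=0.018, ω=0.171
apply F[12]=+1.653 → step 13: x=-0.101, v=-0.320, θ=0.021, ω=0.147
apply F[13]=+1.613 → step 14: x=-0.108, v=-0.296, θ=0.024, ω=0.124
apply F[14]=+1.560 → step 15: x=-0.113, v=-0.274, θ=0.026, ω=0.104
apply F[15]=+1.498 → step 16: x=-0.119, v=-0.253, θ=0.028, ω=0.085
apply F[16]=+1.433 → step 17: x=-0.123, v=-0.233, θ=0.029, ω=0.069
apply F[17]=+1.367 → step 18: x=-0.128, v=-0.214, θ=0.031, ω=0.054
apply F[18]=+1.301 → step 19: x=-0.132, v=-0.197, θ=0.032, ω=0.041
apply F[19]=+1.238 → step 20: x=-0.136, v=-0.181, θ=0.032, ω=0.029
apply F[20]=+1.177 → step 21: x=-0.139, v=-0.166, θ=0.033, ω=0.019
apply F[21]=+1.118 → step 22: x=-0.142, v=-0.152, θ=0.033, ω=0.010
apply F[22]=+1.064 → step 23: x=-0.145, v=-0.139, θ=0.033, ω=0.003
apply F[23]=+1.012 → step 24: x=-0.148, v=-0.127, θ=0.033, ω=-0.004
apply F[24]=+0.963 → step 25: x=-0.150, v=-0.115, θ=0.033, ω=-0.010
apply F[25]=+0.916 → step 26: x=-0.153, v=-0.105, θ=0.033, ω=-0.015
apply F[26]=+0.873 → step 27: x=-0.155, v=-0.094, θ=0.033, ω=-0.019
apply F[27]=+0.832 → step 28: x=-0.156, v=-0.085, θ=0.032, ω=-0.023
apply F[28]=+0.794 → step 29: x=-0.158, v=-0.076, θ=0.032, ω=-0.026
apply F[29]=+0.758 → step 30: x=-0.159, v=-0.068, θ=0.031, ω=-0.028
apply F[30]=+0.724 → step 31: x=-0.161, v=-0.060, θ=0.030, ω=-0.031
apply F[31]=+0.692 → step 32: x=-0.162, v=-0.053, θ=0.030, ω=-0.032
apply F[32]=+0.661 → step 33: x=-0.163, v=-0.046, θ=0.029, ω=-0.034
apply F[33]=+0.632 → step 34: x=-0.164, v=-0.039, θ=0.029, ω=-0.035
apply F[34]=+0.605 → step 35: x=-0.164, v=-0.033, θ=0.028, ω=-0.036
apply F[35]=+0.579 → step 36: x=-0.165, v=-0.027, θ=0.027, ω=-0.036
apply F[36]=+0.554 → step 37: x=-0.165, v=-0.021, θ=0.026, ω=-0.037
apply F[37]=+0.530 → step 38: x=-0.166, v=-0.016, θ=0.026, ω=-0.037
apply F[38]=+0.508 → step 39: x=-0.166, v=-0.011, θ=0.025, ω=-0.037
max |θ| = 0.039 ≤ 0.107 over all 40 states.

Answer: never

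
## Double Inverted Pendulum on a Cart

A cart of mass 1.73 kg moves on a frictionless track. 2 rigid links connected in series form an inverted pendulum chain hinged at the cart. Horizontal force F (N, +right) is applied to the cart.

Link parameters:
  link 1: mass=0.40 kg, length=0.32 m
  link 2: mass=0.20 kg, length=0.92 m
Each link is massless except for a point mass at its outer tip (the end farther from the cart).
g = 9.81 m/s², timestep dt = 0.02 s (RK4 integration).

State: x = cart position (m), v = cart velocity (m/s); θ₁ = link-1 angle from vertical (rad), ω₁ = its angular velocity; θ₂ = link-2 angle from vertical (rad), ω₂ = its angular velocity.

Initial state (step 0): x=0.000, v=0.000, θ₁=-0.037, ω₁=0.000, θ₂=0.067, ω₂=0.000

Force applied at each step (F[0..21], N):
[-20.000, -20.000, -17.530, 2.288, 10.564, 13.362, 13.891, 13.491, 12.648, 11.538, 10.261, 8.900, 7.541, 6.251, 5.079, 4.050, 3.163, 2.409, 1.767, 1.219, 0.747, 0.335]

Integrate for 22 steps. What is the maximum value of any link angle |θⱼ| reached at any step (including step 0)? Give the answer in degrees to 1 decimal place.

apply F[0]=-20.000 → step 1: x=-0.002, v=-0.229, θ₁=-0.030, ω₁=0.661, θ₂=0.067, ω₂=0.034
apply F[1]=-20.000 → step 2: x=-0.009, v=-0.459, θ₁=-0.010, ω₁=1.339, θ₂=0.068, ω₂=0.062
apply F[2]=-17.530 → step 3: x=-0.020, v=-0.661, θ₁=0.022, ω₁=1.958, θ₂=0.070, ω₂=0.080
apply F[3]=+2.288 → step 4: x=-0.033, v=-0.638, θ₁=0.061, ω₁=1.901, θ₂=0.071, ω₂=0.088
apply F[4]=+10.564 → step 5: x=-0.045, v=-0.520, θ₁=0.096, ω₁=1.587, θ₂=0.073, ω₂=0.086
apply F[5]=+13.362 → step 6: x=-0.054, v=-0.374, θ₁=0.124, ω₁=1.210, θ₂=0.075, ω₂=0.075
apply F[6]=+13.891 → step 7: x=-0.060, v=-0.223, θ₁=0.144, ω₁=0.844, θ₂=0.076, ω₂=0.055
apply F[7]=+13.491 → step 8: x=-0.063, v=-0.078, θ₁=0.158, ω₁=0.514, θ₂=0.077, ω₂=0.029
apply F[8]=+12.648 → step 9: x=-0.063, v=0.056, θ₁=0.165, ω₁=0.227, θ₂=0.077, ω₂=-0.001
apply F[9]=+11.538 → step 10: x=-0.061, v=0.178, θ₁=0.167, ω₁=-0.016, θ₂=0.077, ω₂=-0.032
apply F[10]=+10.261 → step 11: x=-0.056, v=0.284, θ₁=0.165, ω₁=-0.213, θ₂=0.076, ω₂=-0.063
apply F[11]=+8.900 → step 12: x=-0.049, v=0.375, θ₁=0.159, ω₁=-0.367, θ₂=0.074, ω₂=-0.092
apply F[12]=+7.541 → step 13: x=-0.041, v=0.452, θ₁=0.151, ω₁=-0.482, θ₂=0.072, ω₂=-0.119
apply F[13]=+6.251 → step 14: x=-0.032, v=0.514, θ₁=0.140, ω₁=-0.562, θ₂=0.070, ω₂=-0.143
apply F[14]=+5.079 → step 15: x=-0.021, v=0.563, θ₁=0.129, ω₁=-0.613, θ₂=0.067, ω₂=-0.165
apply F[15]=+4.050 → step 16: x=-0.009, v=0.602, θ₁=0.116, ω₁=-0.640, θ₂=0.063, ω₂=-0.183
apply F[16]=+3.163 → step 17: x=0.003, v=0.631, θ₁=0.103, ω₁=-0.649, θ₂=0.059, ω₂=-0.199
apply F[17]=+2.409 → step 18: x=0.016, v=0.652, θ₁=0.090, ω₁=-0.644, θ₂=0.055, ω₂=-0.211
apply F[18]=+1.767 → step 19: x=0.029, v=0.667, θ₁=0.078, ω₁=-0.629, θ₂=0.051, ω₂=-0.221
apply F[19]=+1.219 → step 20: x=0.043, v=0.676, θ₁=0.065, ω₁=-0.608, θ₂=0.046, ω₂=-0.228
apply F[20]=+0.747 → step 21: x=0.056, v=0.681, θ₁=0.053, ω₁=-0.581, θ₂=0.042, ω₂=-0.233
apply F[21]=+0.335 → step 22: x=0.070, v=0.682, θ₁=0.042, ω₁=-0.552, θ₂=0.037, ω₂=-0.235
Max |angle| over trajectory = 0.167 rad = 9.6°.

Answer: 9.6°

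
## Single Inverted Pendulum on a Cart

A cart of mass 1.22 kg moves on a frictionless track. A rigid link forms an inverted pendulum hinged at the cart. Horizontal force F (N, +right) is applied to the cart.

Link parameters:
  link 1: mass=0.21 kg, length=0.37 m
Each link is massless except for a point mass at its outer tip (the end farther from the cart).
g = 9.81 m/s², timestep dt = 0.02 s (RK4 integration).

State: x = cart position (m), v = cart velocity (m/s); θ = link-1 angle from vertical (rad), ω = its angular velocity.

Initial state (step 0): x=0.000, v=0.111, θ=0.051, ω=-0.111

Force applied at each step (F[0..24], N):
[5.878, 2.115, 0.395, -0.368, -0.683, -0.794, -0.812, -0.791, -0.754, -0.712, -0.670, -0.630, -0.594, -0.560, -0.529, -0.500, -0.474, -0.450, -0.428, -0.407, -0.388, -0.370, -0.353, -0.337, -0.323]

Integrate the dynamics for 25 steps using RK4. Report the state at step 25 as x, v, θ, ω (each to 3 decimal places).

apply F[0]=+5.878 → step 1: x=0.003, v=0.206, θ=0.046, ω=-0.341
apply F[1]=+2.115 → step 2: x=0.008, v=0.239, θ=0.039, ω=-0.407
apply F[2]=+0.395 → step 3: x=0.012, v=0.244, θ=0.031, ω=-0.403
apply F[3]=-0.368 → step 4: x=0.017, v=0.237, θ=0.023, ω=-0.370
apply F[4]=-0.683 → step 5: x=0.022, v=0.225, θ=0.016, ω=-0.328
apply F[5]=-0.794 → step 6: x=0.026, v=0.212, θ=0.010, ω=-0.284
apply F[6]=-0.812 → step 7: x=0.030, v=0.198, θ=0.005, ω=-0.244
apply F[7]=-0.791 → step 8: x=0.034, v=0.185, θ=0.000, ω=-0.207
apply F[8]=-0.754 → step 9: x=0.038, v=0.173, θ=-0.004, ω=-0.175
apply F[9]=-0.712 → step 10: x=0.041, v=0.162, θ=-0.007, ω=-0.147
apply F[10]=-0.670 → step 11: x=0.044, v=0.151, θ=-0.009, ω=-0.122
apply F[11]=-0.630 → step 12: x=0.047, v=0.141, θ=-0.012, ω=-0.101
apply F[12]=-0.594 → step 13: x=0.050, v=0.132, θ=-0.013, ω=-0.082
apply F[13]=-0.560 → step 14: x=0.052, v=0.123, θ=-0.015, ω=-0.066
apply F[14]=-0.529 → step 15: x=0.055, v=0.115, θ=-0.016, ω=-0.052
apply F[15]=-0.500 → step 16: x=0.057, v=0.107, θ=-0.017, ω=-0.040
apply F[16]=-0.474 → step 17: x=0.059, v=0.100, θ=-0.018, ω=-0.030
apply F[17]=-0.450 → step 18: x=0.061, v=0.093, θ=-0.018, ω=-0.022
apply F[18]=-0.428 → step 19: x=0.063, v=0.087, θ=-0.019, ω=-0.014
apply F[19]=-0.407 → step 20: x=0.064, v=0.081, θ=-0.019, ω=-0.008
apply F[20]=-0.388 → step 21: x=0.066, v=0.075, θ=-0.019, ω=-0.002
apply F[21]=-0.370 → step 22: x=0.067, v=0.070, θ=-0.019, ω=0.002
apply F[22]=-0.353 → step 23: x=0.069, v=0.064, θ=-0.019, ω=0.006
apply F[23]=-0.337 → step 24: x=0.070, v=0.059, θ=-0.019, ω=0.010
apply F[24]=-0.323 → step 25: x=0.071, v=0.055, θ=-0.018, ω=0.012

Answer: x=0.071, v=0.055, θ=-0.018, ω=0.012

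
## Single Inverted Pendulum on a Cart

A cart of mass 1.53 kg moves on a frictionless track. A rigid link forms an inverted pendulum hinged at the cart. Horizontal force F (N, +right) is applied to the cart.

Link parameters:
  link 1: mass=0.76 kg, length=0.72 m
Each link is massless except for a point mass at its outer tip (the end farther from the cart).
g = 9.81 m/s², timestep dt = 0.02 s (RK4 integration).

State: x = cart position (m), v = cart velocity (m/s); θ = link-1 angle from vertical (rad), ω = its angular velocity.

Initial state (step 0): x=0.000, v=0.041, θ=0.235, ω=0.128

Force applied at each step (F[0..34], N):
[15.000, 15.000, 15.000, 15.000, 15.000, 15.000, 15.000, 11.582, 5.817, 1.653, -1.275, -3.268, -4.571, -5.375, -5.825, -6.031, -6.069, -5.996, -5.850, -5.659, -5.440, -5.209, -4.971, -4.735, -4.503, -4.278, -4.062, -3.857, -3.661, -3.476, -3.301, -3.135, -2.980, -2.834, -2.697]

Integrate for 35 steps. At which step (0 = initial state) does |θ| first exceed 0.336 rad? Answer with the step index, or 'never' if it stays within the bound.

Answer: never

Derivation:
apply F[0]=+15.000 → step 1: x=0.003, v=0.210, θ=0.236, ω=-0.037
apply F[1]=+15.000 → step 2: x=0.008, v=0.380, θ=0.234, ω=-0.203
apply F[2]=+15.000 → step 3: x=0.018, v=0.550, θ=0.228, ω=-0.370
apply F[3]=+15.000 → step 4: x=0.030, v=0.721, θ=0.219, ω=-0.542
apply F[4]=+15.000 → step 5: x=0.047, v=0.894, θ=0.206, ω=-0.719
apply F[5]=+15.000 → step 6: x=0.066, v=1.069, θ=0.190, ω=-0.903
apply F[6]=+15.000 → step 7: x=0.089, v=1.246, θ=0.170, ω=-1.096
apply F[7]=+11.582 → step 8: x=0.116, v=1.382, θ=0.147, ω=-1.240
apply F[8]=+5.817 → step 9: x=0.144, v=1.446, θ=0.121, ω=-1.292
apply F[9]=+1.653 → step 10: x=0.173, v=1.458, θ=0.096, ω=-1.279
apply F[10]=-1.275 → step 11: x=0.202, v=1.435, θ=0.071, ω=-1.224
apply F[11]=-3.268 → step 12: x=0.230, v=1.387, θ=0.047, ω=-1.142
apply F[12]=-4.571 → step 13: x=0.257, v=1.324, θ=0.025, ω=-1.045
apply F[13]=-5.375 → step 14: x=0.283, v=1.253, θ=0.005, ω=-0.941
apply F[14]=-5.825 → step 15: x=0.307, v=1.177, θ=-0.013, ω=-0.837
apply F[15]=-6.031 → step 16: x=0.330, v=1.100, θ=-0.028, ω=-0.736
apply F[16]=-6.069 → step 17: x=0.351, v=1.024, θ=-0.042, ω=-0.640
apply F[17]=-5.996 → step 18: x=0.371, v=0.950, θ=-0.054, ω=-0.551
apply F[18]=-5.850 → step 19: x=0.389, v=0.879, θ=-0.064, ω=-0.469
apply F[19]=-5.659 → step 20: x=0.406, v=0.812, θ=-0.073, ω=-0.394
apply F[20]=-5.440 → step 21: x=0.422, v=0.749, θ=-0.080, ω=-0.327
apply F[21]=-5.209 → step 22: x=0.436, v=0.689, θ=-0.086, ω=-0.267
apply F[22]=-4.971 → step 23: x=0.449, v=0.632, θ=-0.091, ω=-0.213
apply F[23]=-4.735 → step 24: x=0.461, v=0.580, θ=-0.094, ω=-0.165
apply F[24]=-4.503 → step 25: x=0.473, v=0.530, θ=-0.097, ω=-0.123
apply F[25]=-4.278 → step 26: x=0.483, v=0.484, θ=-0.099, ω=-0.086
apply F[26]=-4.062 → step 27: x=0.492, v=0.441, θ=-0.101, ω=-0.054
apply F[27]=-3.857 → step 28: x=0.500, v=0.401, θ=-0.102, ω=-0.025
apply F[28]=-3.661 → step 29: x=0.508, v=0.363, θ=-0.102, ω=-0.001
apply F[29]=-3.476 → step 30: x=0.515, v=0.327, θ=-0.102, ω=0.020
apply F[30]=-3.301 → step 31: x=0.521, v=0.294, θ=-0.101, ω=0.039
apply F[31]=-3.135 → step 32: x=0.527, v=0.263, θ=-0.100, ω=0.054
apply F[32]=-2.980 → step 33: x=0.532, v=0.234, θ=-0.099, ω=0.067
apply F[33]=-2.834 → step 34: x=0.536, v=0.207, θ=-0.097, ω=0.079
apply F[34]=-2.697 → step 35: x=0.540, v=0.181, θ=-0.096, ω=0.088
max |θ| = 0.236 ≤ 0.336 over all 36 states.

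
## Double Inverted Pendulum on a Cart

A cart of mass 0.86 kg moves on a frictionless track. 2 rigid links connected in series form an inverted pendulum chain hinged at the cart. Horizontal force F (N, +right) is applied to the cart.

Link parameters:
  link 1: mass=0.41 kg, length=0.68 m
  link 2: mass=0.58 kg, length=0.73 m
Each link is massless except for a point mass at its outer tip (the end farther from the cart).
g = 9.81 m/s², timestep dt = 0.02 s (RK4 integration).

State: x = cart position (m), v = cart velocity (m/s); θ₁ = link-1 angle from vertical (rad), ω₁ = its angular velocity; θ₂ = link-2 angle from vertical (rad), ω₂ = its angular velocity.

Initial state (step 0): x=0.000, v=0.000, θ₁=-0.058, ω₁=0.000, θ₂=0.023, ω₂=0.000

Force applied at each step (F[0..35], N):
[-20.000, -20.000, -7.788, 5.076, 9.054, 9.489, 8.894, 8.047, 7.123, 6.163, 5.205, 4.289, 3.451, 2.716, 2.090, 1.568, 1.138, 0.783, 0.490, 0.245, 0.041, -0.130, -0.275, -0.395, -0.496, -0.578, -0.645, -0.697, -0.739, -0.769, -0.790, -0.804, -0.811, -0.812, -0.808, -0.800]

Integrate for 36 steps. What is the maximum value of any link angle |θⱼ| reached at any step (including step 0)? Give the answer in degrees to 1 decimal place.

apply F[0]=-20.000 → step 1: x=-0.005, v=-0.451, θ₁=-0.052, ω₁=0.611, θ₂=0.024, ω₂=0.057
apply F[1]=-20.000 → step 2: x=-0.018, v=-0.906, θ₁=-0.033, ω₁=1.238, θ₂=0.025, ω₂=0.103
apply F[2]=-7.788 → step 3: x=-0.038, v=-1.083, θ₁=-0.006, ω₁=1.475, θ₂=0.028, ω₂=0.130
apply F[3]=+5.076 → step 4: x=-0.058, v=-0.967, θ₁=0.021, ω₁=1.299, θ₂=0.030, ω₂=0.141
apply F[4]=+9.054 → step 5: x=-0.076, v=-0.763, θ₁=0.044, ω₁=1.010, θ₂=0.033, ω₂=0.140
apply F[5]=+9.489 → step 6: x=-0.089, v=-0.554, θ₁=0.062, ω₁=0.727, θ₂=0.036, ω₂=0.128
apply F[6]=+8.894 → step 7: x=-0.098, v=-0.364, θ₁=0.074, ω₁=0.479, θ₂=0.038, ω₂=0.107
apply F[7]=+8.047 → step 8: x=-0.104, v=-0.195, θ₁=0.081, ω₁=0.271, θ₂=0.040, ω₂=0.081
apply F[8]=+7.123 → step 9: x=-0.106, v=-0.049, θ₁=0.085, ω₁=0.100, θ₂=0.041, ω₂=0.052
apply F[9]=+6.163 → step 10: x=-0.106, v=0.074, θ₁=0.086, ω₁=-0.038, θ₂=0.042, ω₂=0.022
apply F[10]=+5.205 → step 11: x=-0.103, v=0.175, θ₁=0.084, ω₁=-0.143, θ₂=0.042, ω₂=-0.007
apply F[11]=+4.289 → step 12: x=-0.099, v=0.256, θ₁=0.080, ω₁=-0.221, θ₂=0.042, ω₂=-0.033
apply F[12]=+3.451 → step 13: x=-0.093, v=0.319, θ₁=0.075, ω₁=-0.276, θ₂=0.041, ω₂=-0.057
apply F[13]=+2.716 → step 14: x=-0.086, v=0.365, θ₁=0.069, ω₁=-0.310, θ₂=0.040, ω₂=-0.078
apply F[14]=+2.090 → step 15: x=-0.079, v=0.399, θ₁=0.063, ω₁=-0.329, θ₂=0.038, ω₂=-0.096
apply F[15]=+1.568 → step 16: x=-0.071, v=0.422, θ₁=0.056, ω₁=-0.337, θ₂=0.036, ω₂=-0.111
apply F[16]=+1.138 → step 17: x=-0.062, v=0.437, θ₁=0.050, ω₁=-0.336, θ₂=0.033, ω₂=-0.122
apply F[17]=+0.783 → step 18: x=-0.053, v=0.444, θ₁=0.043, ω₁=-0.328, θ₂=0.031, ω₂=-0.131
apply F[18]=+0.490 → step 19: x=-0.044, v=0.447, θ₁=0.036, ω₁=-0.316, θ₂=0.028, ω₂=-0.138
apply F[19]=+0.245 → step 20: x=-0.035, v=0.445, θ₁=0.030, ω₁=-0.301, θ₂=0.025, ω₂=-0.142
apply F[20]=+0.041 → step 21: x=-0.027, v=0.440, θ₁=0.024, ω₁=-0.284, θ₂=0.023, ω₂=-0.144
apply F[21]=-0.130 → step 22: x=-0.018, v=0.432, θ₁=0.019, ω₁=-0.266, θ₂=0.020, ω₂=-0.145
apply F[22]=-0.275 → step 23: x=-0.009, v=0.422, θ₁=0.014, ω₁=-0.248, θ₂=0.017, ω₂=-0.144
apply F[23]=-0.395 → step 24: x=-0.001, v=0.410, θ₁=0.009, ω₁=-0.229, θ₂=0.014, ω₂=-0.141
apply F[24]=-0.496 → step 25: x=0.007, v=0.397, θ₁=0.005, ω₁=-0.210, θ₂=0.011, ω₂=-0.137
apply F[25]=-0.578 → step 26: x=0.015, v=0.383, θ₁=0.001, ω₁=-0.191, θ₂=0.008, ω₂=-0.133
apply F[26]=-0.645 → step 27: x=0.022, v=0.368, θ₁=-0.003, ω₁=-0.173, θ₂=0.006, ω₂=-0.127
apply F[27]=-0.697 → step 28: x=0.030, v=0.353, θ₁=-0.006, ω₁=-0.156, θ₂=0.003, ω₂=-0.121
apply F[28]=-0.739 → step 29: x=0.037, v=0.338, θ₁=-0.009, ω₁=-0.139, θ₂=0.001, ω₂=-0.115
apply F[29]=-0.769 → step 30: x=0.043, v=0.322, θ₁=-0.012, ω₁=-0.124, θ₂=-0.001, ω₂=-0.108
apply F[30]=-0.790 → step 31: x=0.049, v=0.307, θ₁=-0.014, ω₁=-0.109, θ₂=-0.003, ω₂=-0.101
apply F[31]=-0.804 → step 32: x=0.055, v=0.292, θ₁=-0.016, ω₁=-0.096, θ₂=-0.005, ω₂=-0.094
apply F[32]=-0.811 → step 33: x=0.061, v=0.277, θ₁=-0.018, ω₁=-0.083, θ₂=-0.007, ω₂=-0.087
apply F[33]=-0.812 → step 34: x=0.067, v=0.262, θ₁=-0.020, ω₁=-0.071, θ₂=-0.009, ω₂=-0.080
apply F[34]=-0.808 → step 35: x=0.072, v=0.248, θ₁=-0.021, ω₁=-0.060, θ₂=-0.010, ω₂=-0.074
apply F[35]=-0.800 → step 36: x=0.076, v=0.234, θ₁=-0.022, ω₁=-0.051, θ₂=-0.012, ω₂=-0.067
Max |angle| over trajectory = 0.086 rad = 4.9°.

Answer: 4.9°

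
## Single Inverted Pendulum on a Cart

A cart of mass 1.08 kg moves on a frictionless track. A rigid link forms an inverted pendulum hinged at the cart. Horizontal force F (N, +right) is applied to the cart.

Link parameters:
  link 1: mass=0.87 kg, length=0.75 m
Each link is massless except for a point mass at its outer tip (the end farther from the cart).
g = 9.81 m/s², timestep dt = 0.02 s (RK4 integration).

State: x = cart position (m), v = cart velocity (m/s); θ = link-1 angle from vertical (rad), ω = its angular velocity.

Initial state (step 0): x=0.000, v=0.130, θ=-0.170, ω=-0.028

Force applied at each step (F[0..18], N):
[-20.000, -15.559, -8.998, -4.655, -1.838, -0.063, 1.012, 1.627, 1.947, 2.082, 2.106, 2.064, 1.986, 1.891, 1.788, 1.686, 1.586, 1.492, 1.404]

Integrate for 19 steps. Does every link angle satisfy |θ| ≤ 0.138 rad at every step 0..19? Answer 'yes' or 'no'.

apply F[0]=-20.000 → step 1: x=-0.001, v=-0.207, θ=-0.167, ω=0.370
apply F[1]=-15.559 → step 2: x=-0.007, v=-0.465, θ=-0.156, ω=0.668
apply F[2]=-8.998 → step 3: x=-0.018, v=-0.607, θ=-0.141, ω=0.816
apply F[3]=-4.655 → step 4: x=-0.031, v=-0.672, θ=-0.125, ω=0.868
apply F[4]=-1.838 → step 5: x=-0.045, v=-0.689, θ=-0.107, ω=0.860
apply F[5]=-0.063 → step 6: x=-0.058, v=-0.676, θ=-0.091, ω=0.816
apply F[6]=+1.012 → step 7: x=-0.071, v=-0.645, θ=-0.075, ω=0.754
apply F[7]=+1.627 → step 8: x=-0.084, v=-0.604, θ=-0.060, ω=0.683
apply F[8]=+1.947 → step 9: x=-0.096, v=-0.560, θ=-0.048, ω=0.610
apply F[9]=+2.082 → step 10: x=-0.106, v=-0.515, θ=-0.036, ω=0.539
apply F[10]=+2.106 → step 11: x=-0.116, v=-0.472, θ=-0.026, ω=0.473
apply F[11]=+2.064 → step 12: x=-0.125, v=-0.430, θ=-0.017, ω=0.412
apply F[12]=+1.986 → step 13: x=-0.133, v=-0.391, θ=-0.009, ω=0.356
apply F[13]=+1.891 → step 14: x=-0.141, v=-0.355, θ=-0.003, ω=0.307
apply F[14]=+1.788 → step 15: x=-0.148, v=-0.322, θ=0.003, ω=0.263
apply F[15]=+1.686 → step 16: x=-0.154, v=-0.292, θ=0.008, ω=0.224
apply F[16]=+1.586 → step 17: x=-0.159, v=-0.264, θ=0.012, ω=0.189
apply F[17]=+1.492 → step 18: x=-0.164, v=-0.238, θ=0.015, ω=0.159
apply F[18]=+1.404 → step 19: x=-0.169, v=-0.215, θ=0.018, ω=0.132
Max |angle| over trajectory = 0.170 rad; bound = 0.138 → exceeded.

Answer: no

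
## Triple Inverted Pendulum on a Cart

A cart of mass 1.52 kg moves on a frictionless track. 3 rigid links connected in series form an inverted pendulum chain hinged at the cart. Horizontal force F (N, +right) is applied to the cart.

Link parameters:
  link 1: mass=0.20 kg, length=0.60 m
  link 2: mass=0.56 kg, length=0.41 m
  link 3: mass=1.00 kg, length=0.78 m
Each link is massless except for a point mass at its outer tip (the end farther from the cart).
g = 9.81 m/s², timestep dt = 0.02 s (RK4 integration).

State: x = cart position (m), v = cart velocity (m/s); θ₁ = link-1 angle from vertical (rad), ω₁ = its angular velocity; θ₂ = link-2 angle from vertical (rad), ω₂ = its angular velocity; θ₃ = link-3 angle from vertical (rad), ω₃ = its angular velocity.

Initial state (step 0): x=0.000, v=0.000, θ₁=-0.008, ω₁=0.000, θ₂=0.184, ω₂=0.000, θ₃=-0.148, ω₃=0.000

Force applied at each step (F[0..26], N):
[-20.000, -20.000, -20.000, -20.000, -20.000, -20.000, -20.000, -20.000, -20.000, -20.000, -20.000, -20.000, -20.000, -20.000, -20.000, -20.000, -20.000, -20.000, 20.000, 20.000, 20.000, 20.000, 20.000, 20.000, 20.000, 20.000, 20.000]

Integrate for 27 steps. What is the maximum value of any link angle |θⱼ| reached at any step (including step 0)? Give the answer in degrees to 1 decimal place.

apply F[0]=-20.000 → step 1: x=-0.003, v=-0.262, θ₁=-0.007, ω₁=0.108, θ₂=0.191, ω₂=0.737, θ₃=-0.150, ω₃=-0.153
apply F[1]=-20.000 → step 2: x=-0.010, v=-0.524, θ₁=-0.004, ω₁=0.228, θ₂=0.213, ω₂=1.454, θ₃=-0.154, ω₃=-0.299
apply F[2]=-20.000 → step 3: x=-0.024, v=-0.787, θ₁=0.002, ω₁=0.377, θ₂=0.249, ω₂=2.123, θ₃=-0.161, ω₃=-0.430
apply F[3]=-20.000 → step 4: x=-0.042, v=-1.051, θ₁=0.012, ω₁=0.572, θ₂=0.298, ω₂=2.712, θ₃=-0.171, ω₃=-0.539
apply F[4]=-20.000 → step 5: x=-0.066, v=-1.316, θ₁=0.026, ω₁=0.831, θ₂=0.357, ω₂=3.195, θ₃=-0.183, ω₃=-0.621
apply F[5]=-20.000 → step 6: x=-0.095, v=-1.580, θ₁=0.046, ω₁=1.163, θ₂=0.425, ω₂=3.557, θ₃=-0.196, ω₃=-0.674
apply F[6]=-20.000 → step 7: x=-0.129, v=-1.845, θ₁=0.073, ω₁=1.569, θ₂=0.498, ω₂=3.796, θ₃=-0.210, ω₃=-0.697
apply F[7]=-20.000 → step 8: x=-0.168, v=-2.110, θ₁=0.109, ω₁=2.048, θ₂=0.576, ω₂=3.909, θ₃=-0.223, ω₃=-0.692
apply F[8]=-20.000 → step 9: x=-0.213, v=-2.373, θ₁=0.155, ω₁=2.598, θ₂=0.654, ω₂=3.890, θ₃=-0.237, ω₃=-0.660
apply F[9]=-20.000 → step 10: x=-0.263, v=-2.634, θ₁=0.213, ω₁=3.216, θ₂=0.730, ω₂=3.723, θ₃=-0.250, ω₃=-0.601
apply F[10]=-20.000 → step 11: x=-0.319, v=-2.890, θ₁=0.284, ω₁=3.904, θ₂=0.802, ω₂=3.381, θ₃=-0.261, ω₃=-0.509
apply F[11]=-20.000 → step 12: x=-0.379, v=-3.136, θ₁=0.370, ω₁=4.664, θ₂=0.864, ω₂=2.828, θ₃=-0.270, ω₃=-0.374
apply F[12]=-20.000 → step 13: x=-0.444, v=-3.364, θ₁=0.471, ω₁=5.501, θ₂=0.913, ω₂=2.018, θ₃=-0.275, ω₃=-0.175
apply F[13]=-20.000 → step 14: x=-0.513, v=-3.559, θ₁=0.590, ω₁=6.413, θ₂=0.943, ω₂=0.921, θ₃=-0.276, ω₃=0.135
apply F[14]=-20.000 → step 15: x=-0.586, v=-3.692, θ₁=0.728, ω₁=7.332, θ₂=0.948, ω₂=-0.393, θ₃=-0.269, ω₃=0.633
apply F[15]=-20.000 → step 16: x=-0.660, v=-3.732, θ₁=0.882, ω₁=8.000, θ₂=0.928, ω₂=-1.504, θ₃=-0.249, ω₃=1.386
apply F[16]=-20.000 → step 17: x=-0.735, v=-3.699, θ₁=1.044, ω₁=8.059, θ₂=0.895, ω₂=-1.682, θ₃=-0.212, ω₃=2.263
apply F[17]=-20.000 → step 18: x=-0.808, v=-3.676, θ₁=1.201, ω₁=7.611, θ₂=0.868, ω₂=-0.866, θ₃=-0.159, ω₃=3.000
apply F[18]=+20.000 → step 19: x=-0.878, v=-3.306, θ₁=1.350, ω₁=7.312, θ₂=0.855, ω₂=-0.403, θ₃=-0.097, ω₃=3.249
apply F[19]=+20.000 → step 20: x=-0.941, v=-2.956, θ₁=1.494, ω₁=7.108, θ₂=0.852, ω₂=0.117, θ₃=-0.030, ω₃=3.428
apply F[20]=+20.000 → step 21: x=-0.996, v=-2.619, θ₁=1.635, ω₁=6.990, θ₂=0.860, ω₂=0.677, θ₃=0.040, ω₃=3.568
apply F[21]=+20.000 → step 22: x=-1.045, v=-2.288, θ₁=1.774, ω₁=6.940, θ₂=0.880, ω₂=1.292, θ₃=0.113, ω₃=3.687
apply F[22]=+20.000 → step 23: x=-1.088, v=-1.959, θ₁=1.913, ω₁=6.936, θ₂=0.912, ω₂=1.984, θ₃=0.187, ω₃=3.794
apply F[23]=+20.000 → step 24: x=-1.124, v=-1.632, θ₁=2.052, ω₁=6.954, θ₂=0.960, ω₂=2.774, θ₃=0.264, ω₃=3.897
apply F[24]=+20.000 → step 25: x=-1.153, v=-1.306, θ₁=2.191, ω₁=6.967, θ₂=1.024, ω₂=3.672, θ₃=0.343, ω₃=4.002
apply F[25]=+20.000 → step 26: x=-1.176, v=-0.982, θ₁=2.330, ω₁=6.937, θ₂=1.107, ω₂=4.678, θ₃=0.424, ω₃=4.118
apply F[26]=+20.000 → step 27: x=-1.193, v=-0.661, θ₁=2.468, ω₁=6.818, θ₂=1.212, ω₂=5.772, θ₃=0.508, ω₃=4.254
Max |angle| over trajectory = 2.468 rad = 141.4°.

Answer: 141.4°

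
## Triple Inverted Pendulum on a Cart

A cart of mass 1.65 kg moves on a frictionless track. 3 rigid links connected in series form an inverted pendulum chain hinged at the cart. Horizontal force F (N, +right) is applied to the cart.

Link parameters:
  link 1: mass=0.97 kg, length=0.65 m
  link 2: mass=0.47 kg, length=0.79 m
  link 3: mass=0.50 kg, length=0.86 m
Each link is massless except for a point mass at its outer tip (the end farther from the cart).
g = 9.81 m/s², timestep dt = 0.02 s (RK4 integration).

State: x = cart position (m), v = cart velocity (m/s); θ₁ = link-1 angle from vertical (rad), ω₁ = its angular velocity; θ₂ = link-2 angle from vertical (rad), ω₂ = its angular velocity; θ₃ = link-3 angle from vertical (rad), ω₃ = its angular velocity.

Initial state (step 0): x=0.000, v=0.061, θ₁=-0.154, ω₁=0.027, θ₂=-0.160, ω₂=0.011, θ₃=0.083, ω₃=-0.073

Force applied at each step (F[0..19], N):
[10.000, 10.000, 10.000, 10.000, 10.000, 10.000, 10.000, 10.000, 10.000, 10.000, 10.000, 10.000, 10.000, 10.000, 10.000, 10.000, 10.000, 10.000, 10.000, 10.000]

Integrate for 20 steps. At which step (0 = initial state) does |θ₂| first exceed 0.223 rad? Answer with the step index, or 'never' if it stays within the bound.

Answer: 16

Derivation:
apply F[0]=+10.000 → step 1: x=0.003, v=0.212, θ₁=-0.156, ω₁=-0.248, θ₂=-0.160, ω₂=-0.042, θ₃=0.082, ω₃=0.020
apply F[1]=+10.000 → step 2: x=0.008, v=0.364, θ₁=-0.164, ω₁=-0.526, θ₂=-0.162, ω₂=-0.092, θ₃=0.084, ω₃=0.111
apply F[2]=+10.000 → step 3: x=0.017, v=0.516, θ₁=-0.177, ω₁=-0.810, θ₂=-0.164, ω₂=-0.137, θ₃=0.087, ω₃=0.200
apply F[3]=+10.000 → step 4: x=0.029, v=0.669, θ₁=-0.196, ω₁=-1.102, θ₂=-0.167, ω₂=-0.176, θ₃=0.092, ω₃=0.286
apply F[4]=+10.000 → step 5: x=0.044, v=0.823, θ₁=-0.221, ω₁=-1.404, θ₂=-0.171, ω₂=-0.206, θ₃=0.098, ω₃=0.366
apply F[5]=+10.000 → step 6: x=0.062, v=0.977, θ₁=-0.253, ω₁=-1.715, θ₂=-0.175, ω₂=-0.226, θ₃=0.106, ω₃=0.439
apply F[6]=+10.000 → step 7: x=0.083, v=1.128, θ₁=-0.290, ω₁=-2.033, θ₂=-0.180, ω₂=-0.236, θ₃=0.116, ω₃=0.501
apply F[7]=+10.000 → step 8: x=0.107, v=1.276, θ₁=-0.334, ω₁=-2.354, θ₂=-0.185, ω₂=-0.238, θ₃=0.126, ω₃=0.549
apply F[8]=+10.000 → step 9: x=0.134, v=1.416, θ₁=-0.384, ω₁=-2.674, θ₂=-0.189, ω₂=-0.233, θ₃=0.138, ω₃=0.581
apply F[9]=+10.000 → step 10: x=0.164, v=1.546, θ₁=-0.441, ω₁=-2.984, θ₂=-0.194, ω₂=-0.228, θ₃=0.149, ω₃=0.594
apply F[10]=+10.000 → step 11: x=0.196, v=1.664, θ₁=-0.503, ω₁=-3.278, θ₂=-0.199, ω₂=-0.228, θ₃=0.161, ω₃=0.587
apply F[11]=+10.000 → step 12: x=0.230, v=1.766, θ₁=-0.572, ω₁=-3.552, θ₂=-0.203, ω₂=-0.241, θ₃=0.173, ω₃=0.562
apply F[12]=+10.000 → step 13: x=0.266, v=1.851, θ₁=-0.645, ω₁=-3.803, θ₂=-0.208, ω₂=-0.270, θ₃=0.184, ω₃=0.519
apply F[13]=+10.000 → step 14: x=0.304, v=1.918, θ₁=-0.724, ω₁=-4.032, θ₂=-0.214, ω₂=-0.324, θ₃=0.193, ω₃=0.462
apply F[14]=+10.000 → step 15: x=0.343, v=1.968, θ₁=-0.807, ω₁=-4.239, θ₂=-0.221, ω₂=-0.403, θ₃=0.202, ω₃=0.394
apply F[15]=+10.000 → step 16: x=0.383, v=2.000, θ₁=-0.893, ω₁=-4.430, θ₂=-0.231, ω₂=-0.513, θ₃=0.209, ω₃=0.317
apply F[16]=+10.000 → step 17: x=0.423, v=2.016, θ₁=-0.984, ω₁=-4.608, θ₂=-0.242, ω₂=-0.653, θ₃=0.215, ω₃=0.233
apply F[17]=+10.000 → step 18: x=0.463, v=2.015, θ₁=-1.078, ω₁=-4.778, θ₂=-0.257, ω₂=-0.824, θ₃=0.218, ω₃=0.145
apply F[18]=+10.000 → step 19: x=0.503, v=1.997, θ₁=-1.175, ω₁=-4.943, θ₂=-0.275, ω₂=-1.029, θ₃=0.220, ω₃=0.053
apply F[19]=+10.000 → step 20: x=0.543, v=1.964, θ₁=-1.275, ω₁=-5.107, θ₂=-0.298, ω₂=-1.267, θ₃=0.221, ω₃=-0.043
|θ₂| = 0.231 > 0.223 first at step 16.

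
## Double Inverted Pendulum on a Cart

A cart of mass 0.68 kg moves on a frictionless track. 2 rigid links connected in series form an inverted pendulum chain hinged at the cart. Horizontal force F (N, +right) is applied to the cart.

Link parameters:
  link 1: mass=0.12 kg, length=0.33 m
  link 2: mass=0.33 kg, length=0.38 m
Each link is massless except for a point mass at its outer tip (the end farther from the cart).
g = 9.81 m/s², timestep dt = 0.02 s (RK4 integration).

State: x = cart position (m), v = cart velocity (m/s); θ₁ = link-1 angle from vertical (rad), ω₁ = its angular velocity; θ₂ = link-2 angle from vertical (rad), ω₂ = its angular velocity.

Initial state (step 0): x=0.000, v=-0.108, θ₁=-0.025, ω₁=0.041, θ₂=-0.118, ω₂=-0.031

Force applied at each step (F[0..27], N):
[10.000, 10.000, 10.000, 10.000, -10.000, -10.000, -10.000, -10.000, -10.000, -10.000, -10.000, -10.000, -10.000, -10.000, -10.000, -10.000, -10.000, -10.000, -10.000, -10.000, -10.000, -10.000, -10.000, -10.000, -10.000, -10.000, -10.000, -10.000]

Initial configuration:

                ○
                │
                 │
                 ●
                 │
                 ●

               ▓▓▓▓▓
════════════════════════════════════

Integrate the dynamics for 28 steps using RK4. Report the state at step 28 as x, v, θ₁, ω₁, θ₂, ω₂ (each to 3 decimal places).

Answer: x=-0.923, v=-5.099, θ₁=0.778, ω₁=15.437, θ₂=1.943, ω₂=-0.205

Derivation:
apply F[0]=+10.000 → step 1: x=0.001, v=0.189, θ₁=-0.032, ω₁=-0.737, θ₂=-0.120, ω₂=-0.196
apply F[1]=+10.000 → step 2: x=0.008, v=0.488, θ₁=-0.055, ω₁=-1.552, θ₂=-0.126, ω₂=-0.333
apply F[2]=+10.000 → step 3: x=0.020, v=0.789, θ₁=-0.094, ω₁=-2.437, θ₂=-0.133, ω₂=-0.414
apply F[3]=+10.000 → step 4: x=0.039, v=1.091, θ₁=-0.153, ω₁=-3.403, θ₂=-0.142, ω₂=-0.431
apply F[4]=-10.000 → step 5: x=0.058, v=0.819, θ₁=-0.214, ω₁=-2.759, θ₂=-0.150, ω₂=-0.362
apply F[5]=-10.000 → step 6: x=0.072, v=0.557, θ₁=-0.264, ω₁=-2.280, θ₂=-0.156, ω₂=-0.184
apply F[6]=-10.000 → step 7: x=0.081, v=0.304, θ₁=-0.306, ω₁=-1.947, θ₂=-0.157, ω₂=0.096
apply F[7]=-10.000 → step 8: x=0.084, v=0.058, θ₁=-0.343, ω₁=-1.740, θ₂=-0.151, ω₂=0.471
apply F[8]=-10.000 → step 9: x=0.083, v=-0.185, θ₁=-0.377, ω₁=-1.641, θ₂=-0.137, ω₂=0.935
apply F[9]=-10.000 → step 10: x=0.077, v=-0.427, θ₁=-0.409, ω₁=-1.627, θ₂=-0.113, ω₂=1.476
apply F[10]=-10.000 → step 11: x=0.066, v=-0.669, θ₁=-0.442, ω₁=-1.668, θ₂=-0.078, ω₂=2.080
apply F[11]=-10.000 → step 12: x=0.050, v=-0.915, θ₁=-0.476, ω₁=-1.724, θ₂=-0.030, ω₂=2.721
apply F[12]=-10.000 → step 13: x=0.029, v=-1.165, θ₁=-0.511, ω₁=-1.746, θ₂=0.031, ω₂=3.373
apply F[13]=-10.000 → step 14: x=0.003, v=-1.420, θ₁=-0.545, ω₁=-1.694, θ₂=0.105, ω₂=4.012
apply F[14]=-10.000 → step 15: x=-0.028, v=-1.681, θ₁=-0.578, ω₁=-1.533, θ₂=0.192, ω₂=4.629
apply F[15]=-10.000 → step 16: x=-0.064, v=-1.944, θ₁=-0.606, ω₁=-1.238, θ₂=0.290, ω₂=5.229
apply F[16]=-10.000 → step 17: x=-0.105, v=-2.210, θ₁=-0.626, ω₁=-0.789, θ₂=0.401, ω₂=5.825
apply F[17]=-10.000 → step 18: x=-0.152, v=-2.477, θ₁=-0.636, ω₁=-0.158, θ₂=0.523, ω₂=6.429
apply F[18]=-10.000 → step 19: x=-0.204, v=-2.745, θ₁=-0.631, ω₁=0.686, θ₂=0.658, ω₂=7.053
apply F[19]=-10.000 → step 20: x=-0.262, v=-3.014, θ₁=-0.607, ω₁=1.781, θ₂=0.805, ω₂=7.692
apply F[20]=-10.000 → step 21: x=-0.325, v=-3.284, θ₁=-0.558, ω₁=3.161, θ₂=0.966, ω₂=8.317
apply F[21]=-10.000 → step 22: x=-0.393, v=-3.561, θ₁=-0.479, ω₁=4.839, θ₂=1.138, ω₂=8.850
apply F[22]=-10.000 → step 23: x=-0.468, v=-3.847, θ₁=-0.363, ω₁=6.772, θ₂=1.318, ω₂=9.138
apply F[23]=-10.000 → step 24: x=-0.547, v=-4.144, θ₁=-0.207, ω₁=8.830, θ₂=1.500, ω₂=8.944
apply F[24]=-10.000 → step 25: x=-0.633, v=-4.444, θ₁=-0.010, ω₁=10.790, θ₂=1.671, ω₂=7.996
apply F[25]=-10.000 → step 26: x=-0.725, v=-4.724, θ₁=0.223, ω₁=12.451, θ₂=1.813, ω₂=6.127
apply F[26]=-10.000 → step 27: x=-0.822, v=-4.954, θ₁=0.486, ω₁=13.850, θ₂=1.910, ω₂=3.378
apply F[27]=-10.000 → step 28: x=-0.923, v=-5.099, θ₁=0.778, ω₁=15.437, θ₂=1.943, ω₂=-0.205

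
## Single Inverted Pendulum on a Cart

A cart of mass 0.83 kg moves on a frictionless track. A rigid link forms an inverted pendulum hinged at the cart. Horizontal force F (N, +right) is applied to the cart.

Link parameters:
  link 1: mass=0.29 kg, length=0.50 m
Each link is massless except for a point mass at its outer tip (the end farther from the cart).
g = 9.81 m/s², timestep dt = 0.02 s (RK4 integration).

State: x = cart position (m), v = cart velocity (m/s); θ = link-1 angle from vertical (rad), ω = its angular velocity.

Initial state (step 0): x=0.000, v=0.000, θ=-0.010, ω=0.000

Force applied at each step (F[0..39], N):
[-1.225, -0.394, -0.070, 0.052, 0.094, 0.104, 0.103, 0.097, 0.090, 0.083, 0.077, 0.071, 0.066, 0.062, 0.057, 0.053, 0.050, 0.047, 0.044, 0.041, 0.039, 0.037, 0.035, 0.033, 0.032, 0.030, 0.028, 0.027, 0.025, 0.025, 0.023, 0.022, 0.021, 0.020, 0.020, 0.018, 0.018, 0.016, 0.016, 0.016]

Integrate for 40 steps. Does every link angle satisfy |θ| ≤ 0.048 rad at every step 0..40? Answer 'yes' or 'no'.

apply F[0]=-1.225 → step 1: x=-0.000, v=-0.029, θ=-0.009, ω=0.054
apply F[1]=-0.394 → step 2: x=-0.001, v=-0.038, θ=-0.008, ω=0.068
apply F[2]=-0.070 → step 3: x=-0.002, v=-0.039, θ=-0.007, ω=0.067
apply F[3]=+0.052 → step 4: x=-0.002, v=-0.037, θ=-0.006, ω=0.062
apply F[4]=+0.094 → step 5: x=-0.003, v=-0.035, θ=-0.004, ω=0.054
apply F[5]=+0.104 → step 6: x=-0.004, v=-0.032, θ=-0.003, ω=0.047
apply F[6]=+0.103 → step 7: x=-0.004, v=-0.029, θ=-0.003, ω=0.041
apply F[7]=+0.097 → step 8: x=-0.005, v=-0.027, θ=-0.002, ω=0.035
apply F[8]=+0.090 → step 9: x=-0.006, v=-0.024, θ=-0.001, ω=0.030
apply F[9]=+0.083 → step 10: x=-0.006, v=-0.022, θ=-0.001, ω=0.026
apply F[10]=+0.077 → step 11: x=-0.006, v=-0.020, θ=-0.000, ω=0.022
apply F[11]=+0.071 → step 12: x=-0.007, v=-0.019, θ=0.000, ω=0.018
apply F[12]=+0.066 → step 13: x=-0.007, v=-0.017, θ=0.001, ω=0.015
apply F[13]=+0.062 → step 14: x=-0.008, v=-0.016, θ=0.001, ω=0.013
apply F[14]=+0.057 → step 15: x=-0.008, v=-0.014, θ=0.001, ω=0.011
apply F[15]=+0.053 → step 16: x=-0.008, v=-0.013, θ=0.001, ω=0.009
apply F[16]=+0.050 → step 17: x=-0.008, v=-0.012, θ=0.001, ω=0.007
apply F[17]=+0.047 → step 18: x=-0.009, v=-0.011, θ=0.002, ω=0.006
apply F[18]=+0.044 → step 19: x=-0.009, v=-0.010, θ=0.002, ω=0.004
apply F[19]=+0.041 → step 20: x=-0.009, v=-0.009, θ=0.002, ω=0.003
apply F[20]=+0.039 → step 21: x=-0.009, v=-0.009, θ=0.002, ω=0.002
apply F[21]=+0.037 → step 22: x=-0.009, v=-0.008, θ=0.002, ω=0.002
apply F[22]=+0.035 → step 23: x=-0.009, v=-0.007, θ=0.002, ω=0.001
apply F[23]=+0.033 → step 24: x=-0.010, v=-0.006, θ=0.002, ω=0.000
apply F[24]=+0.032 → step 25: x=-0.010, v=-0.006, θ=0.002, ω=-0.000
apply F[25]=+0.030 → step 26: x=-0.010, v=-0.005, θ=0.002, ω=-0.001
apply F[26]=+0.028 → step 27: x=-0.010, v=-0.005, θ=0.002, ω=-0.001
apply F[27]=+0.027 → step 28: x=-0.010, v=-0.004, θ=0.002, ω=-0.001
apply F[28]=+0.025 → step 29: x=-0.010, v=-0.004, θ=0.002, ω=-0.001
apply F[29]=+0.025 → step 30: x=-0.010, v=-0.003, θ=0.002, ω=-0.002
apply F[30]=+0.023 → step 31: x=-0.010, v=-0.003, θ=0.002, ω=-0.002
apply F[31]=+0.022 → step 32: x=-0.010, v=-0.002, θ=0.002, ω=-0.002
apply F[32]=+0.021 → step 33: x=-0.010, v=-0.002, θ=0.002, ω=-0.002
apply F[33]=+0.020 → step 34: x=-0.010, v=-0.002, θ=0.002, ω=-0.002
apply F[34]=+0.020 → step 35: x=-0.010, v=-0.001, θ=0.002, ω=-0.002
apply F[35]=+0.018 → step 36: x=-0.010, v=-0.001, θ=0.002, ω=-0.002
apply F[36]=+0.018 → step 37: x=-0.010, v=-0.000, θ=0.002, ω=-0.002
apply F[37]=+0.016 → step 38: x=-0.010, v=-0.000, θ=0.001, ω=-0.002
apply F[38]=+0.016 → step 39: x=-0.010, v=0.000, θ=0.001, ω=-0.002
apply F[39]=+0.016 → step 40: x=-0.010, v=0.000, θ=0.001, ω=-0.002
Max |angle| over trajectory = 0.010 rad; bound = 0.048 → within bound.

Answer: yes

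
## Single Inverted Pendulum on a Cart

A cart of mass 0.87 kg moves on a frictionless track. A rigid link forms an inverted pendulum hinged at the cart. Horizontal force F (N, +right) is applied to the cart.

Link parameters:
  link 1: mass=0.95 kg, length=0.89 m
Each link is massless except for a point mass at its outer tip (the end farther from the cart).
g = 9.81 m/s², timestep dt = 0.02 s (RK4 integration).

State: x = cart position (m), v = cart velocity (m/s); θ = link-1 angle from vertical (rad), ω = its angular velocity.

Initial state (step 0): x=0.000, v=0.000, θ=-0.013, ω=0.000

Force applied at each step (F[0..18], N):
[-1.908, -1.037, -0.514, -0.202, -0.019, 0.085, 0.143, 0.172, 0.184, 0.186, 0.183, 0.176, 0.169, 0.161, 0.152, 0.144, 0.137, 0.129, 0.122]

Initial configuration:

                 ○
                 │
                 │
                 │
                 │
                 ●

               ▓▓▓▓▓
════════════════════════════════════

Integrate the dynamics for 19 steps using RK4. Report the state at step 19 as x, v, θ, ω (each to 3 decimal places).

Answer: x=-0.018, v=-0.021, θ=0.002, ω=0.009

Derivation:
apply F[0]=-1.908 → step 1: x=-0.000, v=-0.041, θ=-0.013, ω=0.043
apply F[1]=-1.037 → step 2: x=-0.001, v=-0.062, θ=-0.011, ω=0.065
apply F[2]=-0.514 → step 3: x=-0.003, v=-0.072, θ=-0.010, ω=0.073
apply F[3]=-0.202 → step 4: x=-0.004, v=-0.074, θ=-0.009, ω=0.074
apply F[4]=-0.019 → step 5: x=-0.006, v=-0.073, θ=-0.007, ω=0.071
apply F[5]=+0.085 → step 6: x=-0.007, v=-0.070, θ=-0.006, ω=0.065
apply F[6]=+0.143 → step 7: x=-0.009, v=-0.065, θ=-0.005, ω=0.059
apply F[7]=+0.172 → step 8: x=-0.010, v=-0.061, θ=-0.003, ω=0.053
apply F[8]=+0.184 → step 9: x=-0.011, v=-0.056, θ=-0.002, ω=0.047
apply F[9]=+0.186 → step 10: x=-0.012, v=-0.051, θ=-0.002, ω=0.041
apply F[10]=+0.183 → step 11: x=-0.013, v=-0.047, θ=-0.001, ω=0.036
apply F[11]=+0.176 → step 12: x=-0.014, v=-0.042, θ=-0.000, ω=0.031
apply F[12]=+0.169 → step 13: x=-0.015, v=-0.039, θ=0.000, ω=0.027
apply F[13]=+0.161 → step 14: x=-0.015, v=-0.035, θ=0.001, ω=0.023
apply F[14]=+0.152 → step 15: x=-0.016, v=-0.032, θ=0.001, ω=0.019
apply F[15]=+0.144 → step 16: x=-0.017, v=-0.029, θ=0.002, ω=0.016
apply F[16]=+0.137 → step 17: x=-0.017, v=-0.026, θ=0.002, ω=0.014
apply F[17]=+0.129 → step 18: x=-0.018, v=-0.024, θ=0.002, ω=0.011
apply F[18]=+0.122 → step 19: x=-0.018, v=-0.021, θ=0.002, ω=0.009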